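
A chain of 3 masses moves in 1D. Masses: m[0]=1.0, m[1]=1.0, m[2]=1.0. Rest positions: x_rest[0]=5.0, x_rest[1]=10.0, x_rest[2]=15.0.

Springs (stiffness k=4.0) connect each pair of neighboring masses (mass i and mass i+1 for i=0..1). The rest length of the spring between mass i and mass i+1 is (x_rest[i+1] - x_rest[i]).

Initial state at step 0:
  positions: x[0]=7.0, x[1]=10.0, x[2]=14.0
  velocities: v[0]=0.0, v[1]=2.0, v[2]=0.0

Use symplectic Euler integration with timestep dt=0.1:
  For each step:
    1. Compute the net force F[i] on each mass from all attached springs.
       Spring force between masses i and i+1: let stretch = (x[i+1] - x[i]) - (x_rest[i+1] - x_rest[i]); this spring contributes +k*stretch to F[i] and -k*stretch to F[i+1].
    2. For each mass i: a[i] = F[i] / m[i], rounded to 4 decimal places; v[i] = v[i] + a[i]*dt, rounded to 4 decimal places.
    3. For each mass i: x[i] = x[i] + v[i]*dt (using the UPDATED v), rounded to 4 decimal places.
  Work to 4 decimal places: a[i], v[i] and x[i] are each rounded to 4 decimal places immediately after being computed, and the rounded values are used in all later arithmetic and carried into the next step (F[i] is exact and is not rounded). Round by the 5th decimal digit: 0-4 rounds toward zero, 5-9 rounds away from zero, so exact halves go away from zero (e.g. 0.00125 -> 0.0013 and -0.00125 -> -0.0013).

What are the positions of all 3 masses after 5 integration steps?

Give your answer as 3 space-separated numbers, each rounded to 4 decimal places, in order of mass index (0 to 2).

Step 0: x=[7.0000 10.0000 14.0000] v=[0.0000 2.0000 0.0000]
Step 1: x=[6.9200 10.2400 14.0400] v=[-0.8000 2.4000 0.4000]
Step 2: x=[6.7728 10.4992 14.1280] v=[-1.4720 2.5920 0.8800]
Step 3: x=[6.5747 10.7545 14.2709] v=[-1.9814 2.5530 1.4285]
Step 4: x=[6.3438 10.9833 14.4731] v=[-2.3095 2.2876 2.0219]
Step 5: x=[6.0984 11.1661 14.7357] v=[-2.4537 1.8277 2.6260]

Answer: 6.0984 11.1661 14.7357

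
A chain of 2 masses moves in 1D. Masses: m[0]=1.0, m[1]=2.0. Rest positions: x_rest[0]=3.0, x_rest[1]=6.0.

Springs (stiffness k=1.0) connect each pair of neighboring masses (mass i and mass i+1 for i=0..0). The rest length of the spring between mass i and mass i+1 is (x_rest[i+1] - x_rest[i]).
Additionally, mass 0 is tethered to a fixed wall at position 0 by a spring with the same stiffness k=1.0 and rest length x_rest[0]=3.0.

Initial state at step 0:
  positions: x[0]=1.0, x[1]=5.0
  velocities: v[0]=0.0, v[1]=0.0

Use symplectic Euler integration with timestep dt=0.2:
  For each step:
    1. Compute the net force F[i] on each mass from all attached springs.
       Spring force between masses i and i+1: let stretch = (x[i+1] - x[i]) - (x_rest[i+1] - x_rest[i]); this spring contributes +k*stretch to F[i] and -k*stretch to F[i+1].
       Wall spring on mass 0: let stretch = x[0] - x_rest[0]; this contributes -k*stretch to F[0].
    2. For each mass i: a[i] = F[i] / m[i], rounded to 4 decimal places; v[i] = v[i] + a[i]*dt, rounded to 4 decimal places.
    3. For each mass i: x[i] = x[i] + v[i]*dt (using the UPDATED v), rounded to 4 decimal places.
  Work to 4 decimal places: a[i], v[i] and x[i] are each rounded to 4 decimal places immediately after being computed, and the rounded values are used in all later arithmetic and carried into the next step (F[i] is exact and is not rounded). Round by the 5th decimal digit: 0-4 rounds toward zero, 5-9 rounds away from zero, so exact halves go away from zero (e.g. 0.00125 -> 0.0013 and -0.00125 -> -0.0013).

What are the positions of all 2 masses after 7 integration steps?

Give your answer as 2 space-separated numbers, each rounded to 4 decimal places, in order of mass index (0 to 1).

Answer: 3.2340 4.7411

Derivation:
Step 0: x=[1.0000 5.0000] v=[0.0000 0.0000]
Step 1: x=[1.1200 4.9800] v=[0.6000 -0.1000]
Step 2: x=[1.3496 4.9428] v=[1.1480 -0.1860]
Step 3: x=[1.6689 4.8937] v=[1.5967 -0.2453]
Step 4: x=[2.0505 4.8401] v=[1.9079 -0.2678]
Step 5: x=[2.4616 4.7907] v=[2.0557 -0.2468]
Step 6: x=[2.8674 4.7548] v=[2.0292 -0.1797]
Step 7: x=[3.2340 4.7411] v=[1.8332 -0.0684]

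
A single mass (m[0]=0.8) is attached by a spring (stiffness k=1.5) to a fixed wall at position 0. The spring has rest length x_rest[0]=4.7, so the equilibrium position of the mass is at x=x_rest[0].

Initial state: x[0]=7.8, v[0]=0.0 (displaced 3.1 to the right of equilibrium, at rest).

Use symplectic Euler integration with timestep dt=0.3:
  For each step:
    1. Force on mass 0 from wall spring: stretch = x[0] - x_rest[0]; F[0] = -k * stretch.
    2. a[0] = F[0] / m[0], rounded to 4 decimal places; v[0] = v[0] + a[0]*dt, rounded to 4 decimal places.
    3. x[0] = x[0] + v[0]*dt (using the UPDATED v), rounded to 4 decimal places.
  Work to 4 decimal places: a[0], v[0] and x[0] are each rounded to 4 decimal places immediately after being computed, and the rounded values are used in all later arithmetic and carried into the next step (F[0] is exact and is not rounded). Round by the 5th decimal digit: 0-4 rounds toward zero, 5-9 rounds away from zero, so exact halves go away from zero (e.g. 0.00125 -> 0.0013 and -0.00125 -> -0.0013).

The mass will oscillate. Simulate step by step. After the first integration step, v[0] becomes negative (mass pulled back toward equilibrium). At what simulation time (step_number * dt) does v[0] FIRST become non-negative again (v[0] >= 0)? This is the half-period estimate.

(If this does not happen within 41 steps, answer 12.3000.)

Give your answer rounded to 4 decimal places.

Answer: 2.4000

Derivation:
Step 0: x=[7.8000] v=[0.0000]
Step 1: x=[7.2769] v=[-1.7438]
Step 2: x=[6.3189] v=[-3.1933]
Step 3: x=[5.0877] v=[-4.1039]
Step 4: x=[3.7911] v=[-4.3220]
Step 5: x=[2.6479] v=[-3.8107]
Step 6: x=[1.8510] v=[-2.6564]
Step 7: x=[1.5349] v=[-1.0538]
Step 8: x=[1.7529] v=[0.7266]
First v>=0 after going negative at step 8, time=2.4000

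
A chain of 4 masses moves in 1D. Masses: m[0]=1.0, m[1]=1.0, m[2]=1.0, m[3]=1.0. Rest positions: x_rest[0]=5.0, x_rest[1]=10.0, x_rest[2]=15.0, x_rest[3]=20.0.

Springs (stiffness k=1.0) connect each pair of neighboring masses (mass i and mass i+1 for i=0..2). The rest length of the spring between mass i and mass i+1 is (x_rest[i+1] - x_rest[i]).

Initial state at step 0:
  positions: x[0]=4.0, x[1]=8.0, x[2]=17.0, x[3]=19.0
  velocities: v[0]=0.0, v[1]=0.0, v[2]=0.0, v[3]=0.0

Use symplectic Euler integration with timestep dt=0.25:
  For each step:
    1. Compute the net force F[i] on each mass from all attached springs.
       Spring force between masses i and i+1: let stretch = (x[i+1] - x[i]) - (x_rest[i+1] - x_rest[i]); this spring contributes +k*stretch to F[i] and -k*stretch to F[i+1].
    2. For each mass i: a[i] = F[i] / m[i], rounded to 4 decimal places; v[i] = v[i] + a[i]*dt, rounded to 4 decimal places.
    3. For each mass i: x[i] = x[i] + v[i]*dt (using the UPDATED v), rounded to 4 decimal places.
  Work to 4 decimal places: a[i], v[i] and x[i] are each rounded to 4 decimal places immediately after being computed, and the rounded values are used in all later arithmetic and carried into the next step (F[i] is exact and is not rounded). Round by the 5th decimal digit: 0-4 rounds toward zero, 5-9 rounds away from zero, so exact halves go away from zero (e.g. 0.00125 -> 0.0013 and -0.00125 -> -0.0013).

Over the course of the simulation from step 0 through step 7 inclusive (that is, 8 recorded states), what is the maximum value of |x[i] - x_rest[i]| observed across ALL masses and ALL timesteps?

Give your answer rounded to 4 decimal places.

Answer: 2.5576

Derivation:
Step 0: x=[4.0000 8.0000 17.0000 19.0000] v=[0.0000 0.0000 0.0000 0.0000]
Step 1: x=[3.9375 8.3125 16.5625 19.1875] v=[-0.2500 1.2500 -1.7500 0.7500]
Step 2: x=[3.8359 8.8672 15.7734 19.5235] v=[-0.4063 2.2188 -3.1563 1.3438]
Step 3: x=[3.7363 9.5391 14.7871 19.9376] v=[-0.3985 2.6875 -3.9453 1.6563]
Step 4: x=[3.6869 10.1763 13.7947 20.3423] v=[-0.1978 2.5488 -3.9697 1.6187]
Step 5: x=[3.7306 10.6341 12.9854 20.6503] v=[0.1746 1.8311 -3.2374 1.2318]
Step 6: x=[3.8932 10.8074 12.5082 20.7917] v=[0.6505 0.6931 -1.9090 0.5656]
Step 7: x=[4.1755 10.6548 12.4424 20.7279] v=[1.1291 -0.6103 -0.2633 -0.2553]
Max displacement = 2.5576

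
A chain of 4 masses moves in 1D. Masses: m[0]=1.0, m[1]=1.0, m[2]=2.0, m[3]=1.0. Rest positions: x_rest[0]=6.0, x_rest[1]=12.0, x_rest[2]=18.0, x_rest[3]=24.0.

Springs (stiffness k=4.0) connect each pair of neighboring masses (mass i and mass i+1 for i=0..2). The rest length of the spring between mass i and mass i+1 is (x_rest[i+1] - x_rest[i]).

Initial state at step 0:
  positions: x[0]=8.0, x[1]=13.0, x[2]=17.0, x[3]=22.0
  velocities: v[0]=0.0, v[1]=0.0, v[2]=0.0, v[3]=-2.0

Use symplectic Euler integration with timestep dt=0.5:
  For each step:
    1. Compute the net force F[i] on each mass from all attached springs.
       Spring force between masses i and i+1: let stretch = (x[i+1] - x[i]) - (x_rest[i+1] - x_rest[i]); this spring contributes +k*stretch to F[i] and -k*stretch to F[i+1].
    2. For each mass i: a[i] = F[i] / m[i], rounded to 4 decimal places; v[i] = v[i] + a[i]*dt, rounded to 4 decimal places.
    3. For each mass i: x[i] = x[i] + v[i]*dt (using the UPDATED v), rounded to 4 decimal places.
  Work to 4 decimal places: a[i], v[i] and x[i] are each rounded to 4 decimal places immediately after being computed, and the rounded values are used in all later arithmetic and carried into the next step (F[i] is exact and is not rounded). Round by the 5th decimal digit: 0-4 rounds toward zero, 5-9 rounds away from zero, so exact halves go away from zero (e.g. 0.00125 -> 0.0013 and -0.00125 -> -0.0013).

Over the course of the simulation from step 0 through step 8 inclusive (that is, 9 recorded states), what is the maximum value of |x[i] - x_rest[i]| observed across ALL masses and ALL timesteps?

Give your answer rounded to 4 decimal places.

Answer: 3.1250

Derivation:
Step 0: x=[8.0000 13.0000 17.0000 22.0000] v=[0.0000 0.0000 0.0000 -2.0000]
Step 1: x=[7.0000 12.0000 17.5000 22.0000] v=[-2.0000 -2.0000 1.0000 0.0000]
Step 2: x=[5.0000 11.5000 17.5000 23.5000] v=[-4.0000 -1.0000 0.0000 3.0000]
Step 3: x=[3.5000 10.5000 17.5000 25.0000] v=[-3.0000 -2.0000 0.0000 3.0000]
Step 4: x=[3.0000 9.5000 17.7500 25.0000] v=[-1.0000 -2.0000 0.5000 0.0000]
Step 5: x=[3.0000 10.2500 17.5000 23.7500] v=[0.0000 1.5000 -0.5000 -2.5000]
Step 6: x=[4.2500 11.0000 16.7500 22.2500] v=[2.5000 1.5000 -1.5000 -3.0000]
Step 7: x=[6.2500 10.7500 15.8750 21.2500] v=[4.0000 -0.5000 -1.7500 -2.0000]
Step 8: x=[6.7500 11.1250 15.1250 20.8750] v=[1.0000 0.7500 -1.5000 -0.7500]
Max displacement = 3.1250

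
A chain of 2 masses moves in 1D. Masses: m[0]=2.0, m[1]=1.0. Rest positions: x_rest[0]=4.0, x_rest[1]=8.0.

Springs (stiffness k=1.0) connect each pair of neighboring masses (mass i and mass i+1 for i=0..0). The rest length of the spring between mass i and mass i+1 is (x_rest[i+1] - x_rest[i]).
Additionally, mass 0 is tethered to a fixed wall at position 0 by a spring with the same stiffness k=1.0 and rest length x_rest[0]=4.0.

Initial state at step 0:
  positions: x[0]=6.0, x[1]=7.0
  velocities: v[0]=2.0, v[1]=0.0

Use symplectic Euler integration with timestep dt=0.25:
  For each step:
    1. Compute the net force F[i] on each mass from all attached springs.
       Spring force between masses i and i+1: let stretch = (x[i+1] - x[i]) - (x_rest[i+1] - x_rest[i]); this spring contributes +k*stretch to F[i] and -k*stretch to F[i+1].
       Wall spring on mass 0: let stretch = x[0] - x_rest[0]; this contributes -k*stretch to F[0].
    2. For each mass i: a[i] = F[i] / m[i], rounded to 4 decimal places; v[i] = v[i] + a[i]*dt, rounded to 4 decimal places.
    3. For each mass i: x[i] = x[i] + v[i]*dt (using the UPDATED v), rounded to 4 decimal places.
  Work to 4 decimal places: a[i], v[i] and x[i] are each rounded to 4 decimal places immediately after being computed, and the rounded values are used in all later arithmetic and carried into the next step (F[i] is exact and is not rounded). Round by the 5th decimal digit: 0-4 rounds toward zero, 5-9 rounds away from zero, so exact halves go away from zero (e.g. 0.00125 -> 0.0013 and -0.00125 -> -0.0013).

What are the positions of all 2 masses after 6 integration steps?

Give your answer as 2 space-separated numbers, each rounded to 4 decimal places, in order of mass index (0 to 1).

Step 0: x=[6.0000 7.0000] v=[2.0000 0.0000]
Step 1: x=[6.3438 7.1875] v=[1.3750 0.7500]
Step 2: x=[6.5157 7.5723] v=[0.6875 1.5391]
Step 3: x=[6.5170 8.1411] v=[0.0051 2.2750]
Step 4: x=[6.3654 8.8584] v=[-0.6065 2.8690]
Step 5: x=[6.0928 9.6699] v=[-1.0906 3.2458]
Step 6: x=[5.7415 10.5078] v=[-1.4051 3.3515]

Answer: 5.7415 10.5078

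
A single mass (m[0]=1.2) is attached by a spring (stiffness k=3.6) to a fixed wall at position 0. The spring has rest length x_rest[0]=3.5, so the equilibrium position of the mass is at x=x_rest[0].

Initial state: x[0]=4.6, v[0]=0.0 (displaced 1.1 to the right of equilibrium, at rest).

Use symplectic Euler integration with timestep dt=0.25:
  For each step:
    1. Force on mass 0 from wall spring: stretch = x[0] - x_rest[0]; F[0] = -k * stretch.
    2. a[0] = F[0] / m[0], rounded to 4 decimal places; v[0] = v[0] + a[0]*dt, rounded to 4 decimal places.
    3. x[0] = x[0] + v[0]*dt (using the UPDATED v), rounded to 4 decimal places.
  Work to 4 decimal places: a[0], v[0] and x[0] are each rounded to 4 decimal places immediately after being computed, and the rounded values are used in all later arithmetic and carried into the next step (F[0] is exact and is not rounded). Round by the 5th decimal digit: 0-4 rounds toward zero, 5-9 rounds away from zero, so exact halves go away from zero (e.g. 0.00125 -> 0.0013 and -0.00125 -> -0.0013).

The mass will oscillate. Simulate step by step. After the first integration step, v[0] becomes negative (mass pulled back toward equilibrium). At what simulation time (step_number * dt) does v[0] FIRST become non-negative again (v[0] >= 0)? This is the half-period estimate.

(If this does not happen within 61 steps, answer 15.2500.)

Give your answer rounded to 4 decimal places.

Step 0: x=[4.6000] v=[0.0000]
Step 1: x=[4.3938] v=[-0.8250]
Step 2: x=[4.0200] v=[-1.4954]
Step 3: x=[3.5487] v=[-1.8854]
Step 4: x=[3.0682] v=[-1.9219]
Step 5: x=[2.6687] v=[-1.5981]
Step 6: x=[2.4251] v=[-0.9746]
Step 7: x=[2.3830] v=[-0.1684]
Step 8: x=[2.5504] v=[0.6694]
First v>=0 after going negative at step 8, time=2.0000

Answer: 2.0000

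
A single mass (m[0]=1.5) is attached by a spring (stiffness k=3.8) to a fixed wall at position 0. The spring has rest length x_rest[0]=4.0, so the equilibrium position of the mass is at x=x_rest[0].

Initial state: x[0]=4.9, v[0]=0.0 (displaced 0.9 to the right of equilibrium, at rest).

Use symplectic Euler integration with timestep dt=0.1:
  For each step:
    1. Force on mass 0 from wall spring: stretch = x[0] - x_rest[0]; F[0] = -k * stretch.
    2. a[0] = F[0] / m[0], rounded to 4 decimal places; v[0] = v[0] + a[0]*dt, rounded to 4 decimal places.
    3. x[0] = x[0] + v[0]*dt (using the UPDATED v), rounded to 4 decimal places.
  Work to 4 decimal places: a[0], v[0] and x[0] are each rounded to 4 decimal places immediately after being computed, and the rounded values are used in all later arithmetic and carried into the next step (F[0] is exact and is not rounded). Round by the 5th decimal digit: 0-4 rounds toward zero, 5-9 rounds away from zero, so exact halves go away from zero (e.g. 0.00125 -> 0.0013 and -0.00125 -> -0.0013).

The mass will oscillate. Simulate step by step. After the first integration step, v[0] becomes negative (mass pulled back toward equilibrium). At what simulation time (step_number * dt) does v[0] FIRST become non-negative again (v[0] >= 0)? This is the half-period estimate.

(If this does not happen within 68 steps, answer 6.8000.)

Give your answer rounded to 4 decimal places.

Step 0: x=[4.9000] v=[0.0000]
Step 1: x=[4.8772] v=[-0.2280]
Step 2: x=[4.8322] v=[-0.4502]
Step 3: x=[4.7661] v=[-0.6610]
Step 4: x=[4.6806] v=[-0.8551]
Step 5: x=[4.5779] v=[-1.0275]
Step 6: x=[4.4605] v=[-1.1739]
Step 7: x=[4.3314] v=[-1.2906]
Step 8: x=[4.1939] v=[-1.3746]
Step 9: x=[4.0515] v=[-1.4237]
Step 10: x=[3.9078] v=[-1.4368]
Step 11: x=[3.7665] v=[-1.4134]
Step 12: x=[3.6311] v=[-1.3543]
Step 13: x=[3.5050] v=[-1.2609]
Step 14: x=[3.3915] v=[-1.1355]
Step 15: x=[3.2934] v=[-0.9814]
Step 16: x=[3.2132] v=[-0.8024]
Step 17: x=[3.1529] v=[-0.6031]
Step 18: x=[3.1141] v=[-0.3885]
Step 19: x=[3.0977] v=[-0.1641]
Step 20: x=[3.1042] v=[0.0645]
First v>=0 after going negative at step 20, time=2.0000

Answer: 2.0000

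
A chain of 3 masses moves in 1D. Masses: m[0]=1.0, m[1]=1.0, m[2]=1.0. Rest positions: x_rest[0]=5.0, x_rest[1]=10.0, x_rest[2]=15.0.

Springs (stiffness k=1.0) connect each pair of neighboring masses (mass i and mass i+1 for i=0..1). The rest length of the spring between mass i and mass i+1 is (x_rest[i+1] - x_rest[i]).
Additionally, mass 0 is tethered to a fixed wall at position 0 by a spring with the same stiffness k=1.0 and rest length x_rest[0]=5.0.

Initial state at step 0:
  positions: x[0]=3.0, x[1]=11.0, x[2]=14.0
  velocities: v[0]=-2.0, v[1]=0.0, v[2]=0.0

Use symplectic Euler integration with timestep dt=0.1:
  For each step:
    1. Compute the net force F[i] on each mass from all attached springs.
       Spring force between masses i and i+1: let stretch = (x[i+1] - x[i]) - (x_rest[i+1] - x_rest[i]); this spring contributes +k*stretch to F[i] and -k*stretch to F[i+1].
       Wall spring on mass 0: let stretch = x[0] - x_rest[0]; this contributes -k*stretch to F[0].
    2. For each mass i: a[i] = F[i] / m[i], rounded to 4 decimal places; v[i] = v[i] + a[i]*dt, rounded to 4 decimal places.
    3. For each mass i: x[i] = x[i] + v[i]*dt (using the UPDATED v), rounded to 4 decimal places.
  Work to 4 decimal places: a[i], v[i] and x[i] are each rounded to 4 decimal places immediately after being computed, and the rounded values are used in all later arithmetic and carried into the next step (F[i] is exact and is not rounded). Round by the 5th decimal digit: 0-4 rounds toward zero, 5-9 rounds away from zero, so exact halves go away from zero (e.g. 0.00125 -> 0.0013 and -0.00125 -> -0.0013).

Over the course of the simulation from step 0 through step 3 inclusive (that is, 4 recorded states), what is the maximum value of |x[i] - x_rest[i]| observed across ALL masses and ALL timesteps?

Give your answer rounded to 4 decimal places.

Step 0: x=[3.0000 11.0000 14.0000] v=[-2.0000 0.0000 0.0000]
Step 1: x=[2.8500 10.9500 14.0200] v=[-1.5000 -0.5000 0.2000]
Step 2: x=[2.7525 10.8497 14.0593] v=[-0.9750 -1.0030 0.3930]
Step 3: x=[2.7085 10.7005 14.1165] v=[-0.4405 -1.4918 0.5720]
Max displacement = 2.2915

Answer: 2.2915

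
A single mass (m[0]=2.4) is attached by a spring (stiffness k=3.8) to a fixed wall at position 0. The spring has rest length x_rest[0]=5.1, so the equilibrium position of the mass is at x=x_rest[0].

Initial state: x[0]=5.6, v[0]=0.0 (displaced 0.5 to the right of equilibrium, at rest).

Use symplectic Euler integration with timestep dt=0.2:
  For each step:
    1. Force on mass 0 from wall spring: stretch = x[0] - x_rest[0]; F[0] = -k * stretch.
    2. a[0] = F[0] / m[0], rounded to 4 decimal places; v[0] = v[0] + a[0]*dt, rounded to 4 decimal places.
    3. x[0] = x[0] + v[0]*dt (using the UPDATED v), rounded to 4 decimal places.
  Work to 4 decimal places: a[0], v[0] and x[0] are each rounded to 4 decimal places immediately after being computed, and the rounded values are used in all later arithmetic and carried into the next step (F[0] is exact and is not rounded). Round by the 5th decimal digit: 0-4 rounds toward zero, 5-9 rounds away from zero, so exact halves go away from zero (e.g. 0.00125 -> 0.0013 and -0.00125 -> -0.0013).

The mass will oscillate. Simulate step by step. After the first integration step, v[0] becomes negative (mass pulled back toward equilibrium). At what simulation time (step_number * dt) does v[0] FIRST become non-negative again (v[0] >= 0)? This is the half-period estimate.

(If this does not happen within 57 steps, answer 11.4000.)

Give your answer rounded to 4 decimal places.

Step 0: x=[5.6000] v=[0.0000]
Step 1: x=[5.5683] v=[-0.1583]
Step 2: x=[5.5070] v=[-0.3066]
Step 3: x=[5.4199] v=[-0.4355]
Step 4: x=[5.3125] v=[-0.5368]
Step 5: x=[5.1917] v=[-0.6041]
Step 6: x=[5.0651] v=[-0.6331]
Step 7: x=[4.9407] v=[-0.6220]
Step 8: x=[4.8264] v=[-0.5716]
Step 9: x=[4.7294] v=[-0.4850]
Step 10: x=[4.6559] v=[-0.3676]
Step 11: x=[4.6105] v=[-0.2270]
Step 12: x=[4.5961] v=[-0.0720]
Step 13: x=[4.6136] v=[0.0876]
First v>=0 after going negative at step 13, time=2.6000

Answer: 2.6000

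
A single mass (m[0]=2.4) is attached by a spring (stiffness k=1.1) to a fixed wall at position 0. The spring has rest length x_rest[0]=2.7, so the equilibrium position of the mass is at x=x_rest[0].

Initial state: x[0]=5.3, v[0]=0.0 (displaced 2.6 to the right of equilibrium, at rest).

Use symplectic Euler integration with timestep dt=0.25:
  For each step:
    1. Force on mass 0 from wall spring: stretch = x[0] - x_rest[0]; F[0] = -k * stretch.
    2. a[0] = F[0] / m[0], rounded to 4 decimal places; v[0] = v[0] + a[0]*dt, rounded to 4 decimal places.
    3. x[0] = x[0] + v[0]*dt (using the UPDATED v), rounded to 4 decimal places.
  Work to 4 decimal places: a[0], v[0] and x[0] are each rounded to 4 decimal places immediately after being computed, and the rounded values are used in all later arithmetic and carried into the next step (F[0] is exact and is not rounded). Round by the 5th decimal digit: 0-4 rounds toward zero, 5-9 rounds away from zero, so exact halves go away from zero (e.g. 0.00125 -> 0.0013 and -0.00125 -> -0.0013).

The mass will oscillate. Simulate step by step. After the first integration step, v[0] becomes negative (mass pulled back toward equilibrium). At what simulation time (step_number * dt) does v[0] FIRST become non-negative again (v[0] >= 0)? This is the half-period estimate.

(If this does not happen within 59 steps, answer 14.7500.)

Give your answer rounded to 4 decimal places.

Answer: 4.7500

Derivation:
Step 0: x=[5.3000] v=[0.0000]
Step 1: x=[5.2255] v=[-0.2979]
Step 2: x=[5.0787] v=[-0.5873]
Step 3: x=[4.8637] v=[-0.8599]
Step 4: x=[4.5868] v=[-1.1078]
Step 5: x=[4.2558] v=[-1.3240]
Step 6: x=[3.8802] v=[-1.5023]
Step 7: x=[3.4708] v=[-1.6375]
Step 8: x=[3.0394] v=[-1.7258]
Step 9: x=[2.5982] v=[-1.7647]
Step 10: x=[2.1600] v=[-1.7530]
Step 11: x=[1.7372] v=[-1.6911]
Step 12: x=[1.3420] v=[-1.5808]
Step 13: x=[0.9857] v=[-1.4252]
Step 14: x=[0.6785] v=[-1.2288]
Step 15: x=[0.4292] v=[-0.9972]
Step 16: x=[0.2450] v=[-0.7370]
Step 17: x=[0.1311] v=[-0.4557]
Step 18: x=[0.0908] v=[-0.1614]
Step 19: x=[0.1252] v=[0.1376]
First v>=0 after going negative at step 19, time=4.7500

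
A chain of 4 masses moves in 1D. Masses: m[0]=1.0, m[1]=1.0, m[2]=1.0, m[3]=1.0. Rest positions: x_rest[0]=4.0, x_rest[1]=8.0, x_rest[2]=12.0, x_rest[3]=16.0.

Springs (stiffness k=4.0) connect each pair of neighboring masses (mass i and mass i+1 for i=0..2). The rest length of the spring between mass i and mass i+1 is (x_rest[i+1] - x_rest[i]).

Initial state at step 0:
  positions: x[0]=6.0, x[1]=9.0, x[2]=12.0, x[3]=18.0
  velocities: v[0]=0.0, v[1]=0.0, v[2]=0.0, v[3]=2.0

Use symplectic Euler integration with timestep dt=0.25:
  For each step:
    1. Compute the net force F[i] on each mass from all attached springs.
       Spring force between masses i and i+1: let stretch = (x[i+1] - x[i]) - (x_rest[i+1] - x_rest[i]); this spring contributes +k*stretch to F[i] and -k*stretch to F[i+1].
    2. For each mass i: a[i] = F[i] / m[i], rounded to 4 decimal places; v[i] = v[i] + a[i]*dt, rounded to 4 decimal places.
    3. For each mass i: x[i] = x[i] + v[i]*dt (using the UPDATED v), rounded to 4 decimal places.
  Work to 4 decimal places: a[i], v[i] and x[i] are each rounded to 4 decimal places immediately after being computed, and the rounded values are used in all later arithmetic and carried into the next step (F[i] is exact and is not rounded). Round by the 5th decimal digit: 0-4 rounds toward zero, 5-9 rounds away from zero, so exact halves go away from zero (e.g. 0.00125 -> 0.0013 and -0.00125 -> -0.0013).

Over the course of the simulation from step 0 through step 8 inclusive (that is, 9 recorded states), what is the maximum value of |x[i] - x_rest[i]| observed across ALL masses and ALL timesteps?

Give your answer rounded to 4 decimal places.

Step 0: x=[6.0000 9.0000 12.0000 18.0000] v=[0.0000 0.0000 0.0000 2.0000]
Step 1: x=[5.7500 9.0000 12.7500 18.0000] v=[-1.0000 0.0000 3.0000 0.0000]
Step 2: x=[5.3125 9.1250 13.8750 17.6875] v=[-1.7500 0.5000 4.5000 -1.2500]
Step 3: x=[4.8281 9.4844 14.7656 17.4219] v=[-1.9375 1.4375 3.5625 -1.0625]
Step 4: x=[4.5078 10.0000 15.0000 17.4922] v=[-1.2812 2.0624 0.9376 0.2812]
Step 5: x=[4.5606 10.3926 14.6075 17.9395] v=[0.2110 1.5702 -1.5702 1.7890]
Step 6: x=[5.0714 10.3809 13.9942 18.5538] v=[2.0430 -0.0469 -2.4531 2.4570]
Step 7: x=[5.9095 9.9451 13.6175 19.0282] v=[3.3525 -1.7431 -1.5068 1.8974]
Step 8: x=[6.7565 9.4185 13.6754 19.1499] v=[3.3881 -2.1063 0.2315 0.4867]
Max displacement = 3.1499

Answer: 3.1499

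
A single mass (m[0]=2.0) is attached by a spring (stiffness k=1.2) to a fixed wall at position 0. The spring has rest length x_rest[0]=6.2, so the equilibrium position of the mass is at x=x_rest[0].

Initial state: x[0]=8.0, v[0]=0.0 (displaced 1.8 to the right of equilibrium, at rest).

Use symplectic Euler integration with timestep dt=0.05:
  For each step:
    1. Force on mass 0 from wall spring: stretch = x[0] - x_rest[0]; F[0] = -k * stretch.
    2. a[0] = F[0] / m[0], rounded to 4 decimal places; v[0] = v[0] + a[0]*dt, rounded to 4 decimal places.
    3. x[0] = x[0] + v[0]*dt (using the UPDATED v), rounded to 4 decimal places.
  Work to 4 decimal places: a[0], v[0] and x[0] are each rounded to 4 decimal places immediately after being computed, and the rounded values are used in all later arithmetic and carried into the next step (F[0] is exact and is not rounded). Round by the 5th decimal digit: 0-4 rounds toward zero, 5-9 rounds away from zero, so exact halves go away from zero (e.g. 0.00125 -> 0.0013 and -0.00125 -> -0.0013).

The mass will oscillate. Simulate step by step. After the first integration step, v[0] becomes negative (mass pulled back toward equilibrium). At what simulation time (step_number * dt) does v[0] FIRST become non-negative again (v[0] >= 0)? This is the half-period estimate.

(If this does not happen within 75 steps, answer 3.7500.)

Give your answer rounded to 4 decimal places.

Answer: 3.7500

Derivation:
Step 0: x=[8.0000] v=[0.0000]
Step 1: x=[7.9973] v=[-0.0540]
Step 2: x=[7.9919] v=[-0.1079]
Step 3: x=[7.9838] v=[-0.1617]
Step 4: x=[7.9730] v=[-0.2152]
Step 5: x=[7.9596] v=[-0.2684]
Step 6: x=[7.9435] v=[-0.3212]
Step 7: x=[7.9248] v=[-0.3735]
Step 8: x=[7.9035] v=[-0.4252]
Step 9: x=[7.8797] v=[-0.4763]
Step 10: x=[7.8534] v=[-0.5267]
Step 11: x=[7.8246] v=[-0.5763]
Step 12: x=[7.7934] v=[-0.6250]
Step 13: x=[7.7598] v=[-0.6728]
Step 14: x=[7.7238] v=[-0.7196]
Step 15: x=[7.6855] v=[-0.7653]
Step 16: x=[7.6450] v=[-0.8099]
Step 17: x=[7.6023] v=[-0.8533]
Step 18: x=[7.5575] v=[-0.8954]
Step 19: x=[7.5107] v=[-0.9361]
Step 20: x=[7.4619] v=[-0.9754]
Step 21: x=[7.4112] v=[-1.0133]
Step 22: x=[7.3587] v=[-1.0496]
Step 23: x=[7.3045] v=[-1.0844]
Step 24: x=[7.2486] v=[-1.1175]
Step 25: x=[7.1912] v=[-1.1490]
Step 26: x=[7.1323] v=[-1.1787]
Step 27: x=[7.0720] v=[-1.2067]
Step 28: x=[7.0104] v=[-1.2329]
Step 29: x=[6.9475] v=[-1.2572]
Step 30: x=[6.8835] v=[-1.2796]
Step 31: x=[6.8185] v=[-1.3001]
Step 32: x=[6.7526] v=[-1.3187]
Step 33: x=[6.6858] v=[-1.3353]
Step 34: x=[6.6183] v=[-1.3499]
Step 35: x=[6.5502] v=[-1.3625]
Step 36: x=[6.4816] v=[-1.3730]
Step 37: x=[6.4125] v=[-1.3815]
Step 38: x=[6.3431] v=[-1.3879]
Step 39: x=[6.2735] v=[-1.3922]
Step 40: x=[6.2038] v=[-1.3944]
Step 41: x=[6.1341] v=[-1.3945]
Step 42: x=[6.0645] v=[-1.3925]
Step 43: x=[5.9951] v=[-1.3884]
Step 44: x=[5.9260] v=[-1.3823]
Step 45: x=[5.8573] v=[-1.3741]
Step 46: x=[5.7891] v=[-1.3638]
Step 47: x=[5.7215] v=[-1.3515]
Step 48: x=[5.6546] v=[-1.3371]
Step 49: x=[5.5886] v=[-1.3207]
Step 50: x=[5.5235] v=[-1.3024]
Step 51: x=[5.4594] v=[-1.2821]
Step 52: x=[5.3964] v=[-1.2599]
Step 53: x=[5.3346] v=[-1.2358]
Step 54: x=[5.2741] v=[-1.2098]
Step 55: x=[5.2150] v=[-1.1820]
Step 56: x=[5.1574] v=[-1.1525]
Step 57: x=[5.1013] v=[-1.1212]
Step 58: x=[5.0469] v=[-1.0882]
Step 59: x=[4.9942] v=[-1.0536]
Step 60: x=[4.9433] v=[-1.0174]
Step 61: x=[4.8943] v=[-0.9797]
Step 62: x=[4.8473] v=[-0.9405]
Step 63: x=[4.8023] v=[-0.8999]
Step 64: x=[4.7594] v=[-0.8580]
Step 65: x=[4.7187] v=[-0.8148]
Step 66: x=[4.6802] v=[-0.7704]
Step 67: x=[4.6440] v=[-0.7248]
Step 68: x=[4.6101] v=[-0.6781]
Step 69: x=[4.5786] v=[-0.6304]
Step 70: x=[4.5495] v=[-0.5818]
Step 71: x=[4.5229] v=[-0.5323]
Step 72: x=[4.4988] v=[-0.4820]
Step 73: x=[4.4773] v=[-0.4310]
Step 74: x=[4.4583] v=[-0.3793]
Step 75: x=[4.4419] v=[-0.3271]
v[0] did not become non-negative within 75 steps; using fallback time=3.7500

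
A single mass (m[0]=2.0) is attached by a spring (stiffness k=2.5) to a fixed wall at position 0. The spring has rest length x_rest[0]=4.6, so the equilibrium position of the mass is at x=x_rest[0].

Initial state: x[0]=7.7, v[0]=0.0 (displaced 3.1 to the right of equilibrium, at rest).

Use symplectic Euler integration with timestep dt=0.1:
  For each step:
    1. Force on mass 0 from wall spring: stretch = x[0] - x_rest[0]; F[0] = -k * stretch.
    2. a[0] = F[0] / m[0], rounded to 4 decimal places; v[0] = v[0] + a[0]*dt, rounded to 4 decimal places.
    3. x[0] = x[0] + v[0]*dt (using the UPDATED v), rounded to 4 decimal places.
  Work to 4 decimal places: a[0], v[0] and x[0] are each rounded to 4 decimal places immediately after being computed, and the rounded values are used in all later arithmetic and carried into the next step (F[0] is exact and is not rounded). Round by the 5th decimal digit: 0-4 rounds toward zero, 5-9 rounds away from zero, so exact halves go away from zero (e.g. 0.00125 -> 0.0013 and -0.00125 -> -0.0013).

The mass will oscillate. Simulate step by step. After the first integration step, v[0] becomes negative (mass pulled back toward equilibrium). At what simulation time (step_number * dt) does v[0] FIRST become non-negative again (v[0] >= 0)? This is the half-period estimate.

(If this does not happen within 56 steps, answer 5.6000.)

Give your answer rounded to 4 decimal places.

Step 0: x=[7.7000] v=[0.0000]
Step 1: x=[7.6613] v=[-0.3875]
Step 2: x=[7.5843] v=[-0.7702]
Step 3: x=[7.4700] v=[-1.1432]
Step 4: x=[7.3198] v=[-1.5020]
Step 5: x=[7.1356] v=[-1.8420]
Step 6: x=[6.9197] v=[-2.1590]
Step 7: x=[6.6748] v=[-2.4490]
Step 8: x=[6.4040] v=[-2.7084]
Step 9: x=[6.1106] v=[-2.9339]
Step 10: x=[5.7983] v=[-3.1227]
Step 11: x=[5.4711] v=[-3.2725]
Step 12: x=[5.1330] v=[-3.3814]
Step 13: x=[4.7882] v=[-3.4480]
Step 14: x=[4.4411] v=[-3.4715]
Step 15: x=[4.0959] v=[-3.4516]
Step 16: x=[3.7570] v=[-3.3886]
Step 17: x=[3.4287] v=[-3.2832]
Step 18: x=[3.1150] v=[-3.1368]
Step 19: x=[2.8199] v=[-2.9512]
Step 20: x=[2.5470] v=[-2.7287]
Step 21: x=[2.2998] v=[-2.4721]
Step 22: x=[2.0813] v=[-2.1846]
Step 23: x=[1.8943] v=[-1.8698]
Step 24: x=[1.7411] v=[-1.5316]
Step 25: x=[1.6237] v=[-1.1742]
Step 26: x=[1.5435] v=[-0.8022]
Step 27: x=[1.5015] v=[-0.4201]
Step 28: x=[1.4982] v=[-0.0328]
Step 29: x=[1.5337] v=[0.3549]
First v>=0 after going negative at step 29, time=2.9000

Answer: 2.9000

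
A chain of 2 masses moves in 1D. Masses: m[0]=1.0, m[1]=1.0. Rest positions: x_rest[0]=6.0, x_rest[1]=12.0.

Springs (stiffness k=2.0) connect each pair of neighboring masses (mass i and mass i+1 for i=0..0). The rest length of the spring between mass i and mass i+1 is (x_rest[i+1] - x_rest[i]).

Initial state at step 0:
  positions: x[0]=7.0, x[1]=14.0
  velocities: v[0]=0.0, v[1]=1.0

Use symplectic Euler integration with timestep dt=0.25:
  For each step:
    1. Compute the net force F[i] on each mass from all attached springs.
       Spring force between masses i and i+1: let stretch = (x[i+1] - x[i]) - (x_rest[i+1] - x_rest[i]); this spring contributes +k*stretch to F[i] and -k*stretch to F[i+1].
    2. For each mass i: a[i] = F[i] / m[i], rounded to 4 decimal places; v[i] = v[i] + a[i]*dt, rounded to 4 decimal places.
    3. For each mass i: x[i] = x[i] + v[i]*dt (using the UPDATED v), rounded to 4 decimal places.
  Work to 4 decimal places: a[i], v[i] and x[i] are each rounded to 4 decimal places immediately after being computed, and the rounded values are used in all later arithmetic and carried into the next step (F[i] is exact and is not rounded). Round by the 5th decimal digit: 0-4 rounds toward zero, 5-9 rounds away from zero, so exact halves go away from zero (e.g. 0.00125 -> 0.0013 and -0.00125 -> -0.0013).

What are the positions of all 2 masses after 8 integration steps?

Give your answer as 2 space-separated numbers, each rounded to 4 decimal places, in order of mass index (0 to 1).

Answer: 8.9118 14.0886

Derivation:
Step 0: x=[7.0000 14.0000] v=[0.0000 1.0000]
Step 1: x=[7.1250 14.1250] v=[0.5000 0.5000]
Step 2: x=[7.3750 14.1250] v=[1.0000 0.0000]
Step 3: x=[7.7188 14.0313] v=[1.3750 -0.3750]
Step 4: x=[8.1016 13.8985] v=[1.5313 -0.5313]
Step 5: x=[8.4591 13.7911] v=[1.4298 -0.4298]
Step 6: x=[8.7331 13.7672] v=[1.0958 -0.0958]
Step 7: x=[8.8863 13.8640] v=[0.6129 0.3872]
Step 8: x=[8.9118 14.0886] v=[0.1018 0.8984]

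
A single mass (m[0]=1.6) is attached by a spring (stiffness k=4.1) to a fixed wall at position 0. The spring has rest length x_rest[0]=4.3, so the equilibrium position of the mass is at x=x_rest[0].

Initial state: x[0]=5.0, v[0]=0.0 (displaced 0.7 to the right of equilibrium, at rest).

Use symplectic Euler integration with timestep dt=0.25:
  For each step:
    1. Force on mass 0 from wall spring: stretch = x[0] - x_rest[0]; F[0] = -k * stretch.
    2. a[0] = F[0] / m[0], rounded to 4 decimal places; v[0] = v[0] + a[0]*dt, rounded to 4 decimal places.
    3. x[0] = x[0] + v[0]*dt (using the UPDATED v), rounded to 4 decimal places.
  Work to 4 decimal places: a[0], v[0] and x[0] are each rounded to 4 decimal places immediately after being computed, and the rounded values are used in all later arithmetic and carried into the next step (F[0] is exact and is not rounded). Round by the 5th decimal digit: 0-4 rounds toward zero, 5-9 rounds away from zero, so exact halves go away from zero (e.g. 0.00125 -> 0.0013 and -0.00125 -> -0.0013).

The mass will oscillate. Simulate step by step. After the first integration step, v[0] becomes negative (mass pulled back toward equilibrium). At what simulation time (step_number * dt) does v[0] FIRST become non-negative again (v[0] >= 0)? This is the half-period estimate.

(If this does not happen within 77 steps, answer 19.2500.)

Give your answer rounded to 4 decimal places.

Answer: 2.0000

Derivation:
Step 0: x=[5.0000] v=[0.0000]
Step 1: x=[4.8879] v=[-0.4485]
Step 2: x=[4.6816] v=[-0.8251]
Step 3: x=[4.4142] v=[-1.0696]
Step 4: x=[4.1285] v=[-1.1428]
Step 5: x=[3.8703] v=[-1.0329]
Step 6: x=[3.6809] v=[-0.7576]
Step 7: x=[3.5907] v=[-0.3610]
Step 8: x=[3.6141] v=[0.0934]
First v>=0 after going negative at step 8, time=2.0000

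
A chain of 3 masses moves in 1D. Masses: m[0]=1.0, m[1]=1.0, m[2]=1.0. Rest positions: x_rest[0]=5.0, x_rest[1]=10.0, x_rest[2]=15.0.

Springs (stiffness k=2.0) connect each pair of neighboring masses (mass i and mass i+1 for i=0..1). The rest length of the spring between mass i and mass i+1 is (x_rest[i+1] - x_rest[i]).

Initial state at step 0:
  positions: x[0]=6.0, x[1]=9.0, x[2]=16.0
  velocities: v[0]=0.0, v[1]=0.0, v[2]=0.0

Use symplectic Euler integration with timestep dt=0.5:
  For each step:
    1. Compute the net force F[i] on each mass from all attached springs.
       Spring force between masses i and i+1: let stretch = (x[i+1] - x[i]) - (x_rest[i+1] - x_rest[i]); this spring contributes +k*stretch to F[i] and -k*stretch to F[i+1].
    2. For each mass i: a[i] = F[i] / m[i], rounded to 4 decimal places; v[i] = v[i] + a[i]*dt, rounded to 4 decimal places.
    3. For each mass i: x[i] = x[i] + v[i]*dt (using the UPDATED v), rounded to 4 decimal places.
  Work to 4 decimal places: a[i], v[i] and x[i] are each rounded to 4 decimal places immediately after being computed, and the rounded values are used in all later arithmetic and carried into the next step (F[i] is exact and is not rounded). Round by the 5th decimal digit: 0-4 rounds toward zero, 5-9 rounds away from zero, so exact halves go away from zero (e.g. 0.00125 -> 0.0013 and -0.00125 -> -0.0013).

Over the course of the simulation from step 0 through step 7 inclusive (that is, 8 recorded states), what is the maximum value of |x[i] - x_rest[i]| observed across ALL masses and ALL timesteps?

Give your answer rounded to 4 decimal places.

Answer: 2.0000

Derivation:
Step 0: x=[6.0000 9.0000 16.0000] v=[0.0000 0.0000 0.0000]
Step 1: x=[5.0000 11.0000 15.0000] v=[-2.0000 4.0000 -2.0000]
Step 2: x=[4.5000 12.0000 14.5000] v=[-1.0000 2.0000 -1.0000]
Step 3: x=[5.2500 10.5000 15.2500] v=[1.5000 -3.0000 1.5000]
Step 4: x=[6.1250 8.7500 16.1250] v=[1.7500 -3.5000 1.7500]
Step 5: x=[5.8125 9.3750 15.8125] v=[-0.6250 1.2500 -0.6250]
Step 6: x=[4.7813 11.4375 14.7813] v=[-2.0625 4.1250 -2.0625]
Step 7: x=[4.5782 11.8438 14.5782] v=[-0.4063 0.8126 -0.4063]
Max displacement = 2.0000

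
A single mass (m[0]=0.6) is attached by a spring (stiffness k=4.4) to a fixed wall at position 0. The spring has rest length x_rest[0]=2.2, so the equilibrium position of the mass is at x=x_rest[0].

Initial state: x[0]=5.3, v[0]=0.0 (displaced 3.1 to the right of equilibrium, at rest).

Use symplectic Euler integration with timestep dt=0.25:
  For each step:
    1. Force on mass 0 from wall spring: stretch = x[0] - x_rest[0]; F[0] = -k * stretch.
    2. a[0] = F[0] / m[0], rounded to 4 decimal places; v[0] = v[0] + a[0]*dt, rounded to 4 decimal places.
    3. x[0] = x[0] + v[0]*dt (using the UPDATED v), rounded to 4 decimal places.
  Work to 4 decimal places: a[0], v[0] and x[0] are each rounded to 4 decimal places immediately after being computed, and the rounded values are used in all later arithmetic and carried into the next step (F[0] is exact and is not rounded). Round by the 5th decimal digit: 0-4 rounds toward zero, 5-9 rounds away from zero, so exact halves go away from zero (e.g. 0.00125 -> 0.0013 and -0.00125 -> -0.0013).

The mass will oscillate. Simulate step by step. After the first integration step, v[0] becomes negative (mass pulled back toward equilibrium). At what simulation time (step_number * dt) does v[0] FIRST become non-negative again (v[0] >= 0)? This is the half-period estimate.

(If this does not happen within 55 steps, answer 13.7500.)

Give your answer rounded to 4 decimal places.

Answer: 1.2500

Derivation:
Step 0: x=[5.3000] v=[0.0000]
Step 1: x=[3.8792] v=[-5.6833]
Step 2: x=[1.6888] v=[-8.7618]
Step 3: x=[-0.2674] v=[-7.8246]
Step 4: x=[-1.0927] v=[-3.3010]
Step 5: x=[-0.4088] v=[2.7356]
First v>=0 after going negative at step 5, time=1.2500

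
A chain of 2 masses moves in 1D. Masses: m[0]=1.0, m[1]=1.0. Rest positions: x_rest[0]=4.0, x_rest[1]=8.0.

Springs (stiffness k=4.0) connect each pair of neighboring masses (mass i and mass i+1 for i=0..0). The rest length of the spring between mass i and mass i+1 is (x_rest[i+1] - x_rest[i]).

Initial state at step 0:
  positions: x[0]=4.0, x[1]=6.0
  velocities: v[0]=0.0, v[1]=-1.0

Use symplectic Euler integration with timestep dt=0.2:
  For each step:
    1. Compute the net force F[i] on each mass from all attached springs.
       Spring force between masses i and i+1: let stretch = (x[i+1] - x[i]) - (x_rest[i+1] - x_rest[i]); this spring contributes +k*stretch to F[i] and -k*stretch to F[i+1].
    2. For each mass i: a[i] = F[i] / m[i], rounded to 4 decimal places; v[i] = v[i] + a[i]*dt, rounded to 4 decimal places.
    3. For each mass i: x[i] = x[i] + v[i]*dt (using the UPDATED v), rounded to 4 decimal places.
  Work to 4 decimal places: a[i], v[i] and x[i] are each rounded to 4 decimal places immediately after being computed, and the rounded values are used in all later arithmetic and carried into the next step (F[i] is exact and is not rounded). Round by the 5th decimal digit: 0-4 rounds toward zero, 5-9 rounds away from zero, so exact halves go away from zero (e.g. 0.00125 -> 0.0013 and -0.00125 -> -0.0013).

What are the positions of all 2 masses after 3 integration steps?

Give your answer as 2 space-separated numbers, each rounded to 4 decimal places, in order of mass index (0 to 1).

Answer: 2.4415 6.9585

Derivation:
Step 0: x=[4.0000 6.0000] v=[0.0000 -1.0000]
Step 1: x=[3.6800 6.1200] v=[-1.6000 0.6000]
Step 2: x=[3.1104 6.4896] v=[-2.8480 1.8480]
Step 3: x=[2.4415 6.9585] v=[-3.3446 2.3446]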